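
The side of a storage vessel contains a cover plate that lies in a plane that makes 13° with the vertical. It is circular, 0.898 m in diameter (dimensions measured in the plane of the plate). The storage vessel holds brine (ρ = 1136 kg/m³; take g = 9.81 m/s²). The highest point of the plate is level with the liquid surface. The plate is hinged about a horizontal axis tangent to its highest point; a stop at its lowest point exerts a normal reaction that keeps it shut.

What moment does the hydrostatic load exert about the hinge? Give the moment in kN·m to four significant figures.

γ = ρg = 1136 × 9.81 / 1000 = 11.14416 kN/m³.
The plate makes 13° with the vertical, i.e. θ = 90° − 13° = 77° to the horizontal. Measuring y along the incline from the free-surface line, vertical depth h = y·sinθ with sinθ = 0.974370.
The centroid is at the centre, 0.449 m below the top of the plate, so y_c = 0.449 m and h_c = 0.449 × 0.974370 = 0.437492 m.
A = π(0.449)² = 0.633348 m².
Resultant F = γ·h_c·A = 11.14416 × 0.437492 × 0.633348 = 3.08788 kN.
I_c = πr⁴/4 = π × 0.449⁴/4 = 0.0319209 m⁴.
Centre of pressure: y_p = y_c + I_c/(y_c·A) = 0.449 + 0.0319209/(0.449 × 0.633348) = 0.449 + 0.11225 = 0.56125 m along the plane.
The resultant acts 0.449 + 0.11225 = 0.56125 m (along the plate) below the hinge at the top edge, so the moment about the hinge is M = F × 0.56125 = 3.08788 × 0.56125 = 1.73307 kN·m.

M ≈ 1.733 kN·m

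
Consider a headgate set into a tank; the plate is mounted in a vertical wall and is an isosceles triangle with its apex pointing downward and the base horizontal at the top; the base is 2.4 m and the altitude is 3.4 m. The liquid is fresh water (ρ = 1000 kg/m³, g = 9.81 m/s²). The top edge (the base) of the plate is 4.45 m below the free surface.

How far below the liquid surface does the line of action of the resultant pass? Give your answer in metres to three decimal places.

γ = ρg = 1000 × 9.81 = 9810 N/m³ = 9.81 kN/m³.
With the apex down, the centroid sits h/3 = 3.4/3 = 1.13333 m below the base (the top edge), so the centroid depth is h_c = 4.45 + 1.13333 = 5.58333 m.
A = ½ × 2.4 × 3.4 = 4.08 m².
Resultant F = γ·h_c·A = 9.81 × 5.58333 × 4.08 = 223.472 kN.
I_c = b·h³/36 = 2.4 × 3.4³/36 = 2.62027 m⁴.
Centre of pressure: y_p = y_c + I_c/(y_c·A) = 5.58333 + 2.62027/(5.58333 × 4.08) = 5.58333 + 0.115025 = 5.69836 m along the plane.

h_p = 5.698 m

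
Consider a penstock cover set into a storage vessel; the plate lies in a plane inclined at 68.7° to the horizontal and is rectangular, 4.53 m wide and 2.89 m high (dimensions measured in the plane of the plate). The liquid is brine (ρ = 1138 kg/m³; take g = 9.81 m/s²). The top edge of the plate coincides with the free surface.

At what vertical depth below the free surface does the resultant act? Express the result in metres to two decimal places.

γ = ρg = 1138 × 9.81 / 1000 = 11.16378 kN/m³.
Let θ = 68.7° be the plate's angle to the horizontal; measure y along the incline from where the plane meets the free surface. Vertical depth h = y·sinθ with sinθ = 0.931691.
The centroid lies 2.89/2 = 1.445 m below the top edge, so y_c = 1.445 m and h_c = 1.445 × 0.931691 = 1.34629 m.
A = 4.53 × 2.89 = 13.0917 m².
Resultant F = γ·h_c·A = 11.16378 × 1.34629 × 13.0917 = 196.764 kN.
I_c = b·h³/12 = 4.53 × 2.89³/12 = 9.11193 m⁴.
Centre of pressure: y_p = y_c + I_c/(y_c·A) = 1.445 + 9.11193/(1.445 × 13.0917) = 1.445 + 0.481667 = 1.92667 m along the plane.
Vertically, h_p = y_p·sinθ = 1.92667 × 0.931691 = 1.79506 m.

h_p = 1.80 m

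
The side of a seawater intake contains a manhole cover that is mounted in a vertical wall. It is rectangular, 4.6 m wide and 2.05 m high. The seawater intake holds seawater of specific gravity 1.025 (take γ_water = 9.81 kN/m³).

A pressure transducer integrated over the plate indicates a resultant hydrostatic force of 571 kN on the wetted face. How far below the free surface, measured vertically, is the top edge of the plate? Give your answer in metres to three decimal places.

γ = 1.025 × 9.81 = 10.05525 kN/m³.
A = 4.6 × 2.05 = 9.43 m².
From F = γ·h_c·A, the centroid depth is h_c = 571/(10.05525 × 9.43) = 6.02187 m.
The centroid lies 2.05/2 = 1.025 m below the top edge, so the top edge sits at h_top = 6.02187 − 1.025 = 4.99687 m below the surface.

d_top ≈ 4.997 m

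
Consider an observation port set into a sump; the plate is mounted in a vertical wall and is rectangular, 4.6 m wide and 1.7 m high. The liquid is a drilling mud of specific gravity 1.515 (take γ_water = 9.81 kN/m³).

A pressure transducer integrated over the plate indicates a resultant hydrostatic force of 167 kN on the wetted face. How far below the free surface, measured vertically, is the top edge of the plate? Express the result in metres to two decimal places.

γ = 1.515 × 9.81 = 14.86215 kN/m³.
A = 4.6 × 1.7 = 7.82 m².
From F = γ·h_c·A, the centroid depth is h_c = 167/(14.86215 × 7.82) = 1.43691 m.
The centroid lies 1.7/2 = 0.85 m below the top edge, so the top edge sits at h_top = 1.43691 − 0.85 = 0.58691 m below the surface.

d_top ≈ 0.59 m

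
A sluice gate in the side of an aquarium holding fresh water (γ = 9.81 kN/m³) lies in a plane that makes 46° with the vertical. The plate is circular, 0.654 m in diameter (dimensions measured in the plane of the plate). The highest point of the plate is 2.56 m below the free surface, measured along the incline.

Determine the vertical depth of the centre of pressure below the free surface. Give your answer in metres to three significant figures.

γ = 9.81 kN/m³.
The plate makes 46° with the vertical, i.e. θ = 90° − 46° = 44° to the horizontal. Measuring y along the incline from the free-surface line, vertical depth h = y·sinθ with sinθ = 0.694658.
The centroid is at the centre, 0.327 m below the top of the plate, so y_c = 2.56 + 0.327 = 2.887 m and h_c = 2.887 × 0.694658 = 2.00548 m.
A = π(0.327)² = 0.335927 m².
Resultant F = γ·h_c·A = 9.81 × 2.00548 × 0.335927 = 6.60895 kN.
I_c = πr⁴/4 = π × 0.327⁴/4 = 0.00898009 m⁴.
Centre of pressure: y_p = y_c + I_c/(y_c·A) = 2.887 + 0.00898009/(2.887 × 0.335927) = 2.887 + 0.00925953 = 2.89626 m along the plane.
Vertically, h_p = y_p·sinθ = 2.89626 × 0.694658 = 2.01191 m.

h_p = 2.01 m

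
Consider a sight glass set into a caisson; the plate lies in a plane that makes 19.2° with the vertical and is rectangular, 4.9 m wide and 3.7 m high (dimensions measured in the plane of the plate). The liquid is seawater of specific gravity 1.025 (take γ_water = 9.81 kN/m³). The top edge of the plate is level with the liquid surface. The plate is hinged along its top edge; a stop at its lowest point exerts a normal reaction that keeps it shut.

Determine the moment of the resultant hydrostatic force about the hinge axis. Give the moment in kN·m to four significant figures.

M ≈ 785.6 kN·m

γ = 1.025 × 9.81 = 10.05525 kN/m³.
The plate makes 19.2° with the vertical, i.e. θ = 90° − 19.2° = 70.8° to the horizontal. Measuring y along the incline from the free-surface line, vertical depth h = y·sinθ with sinθ = 0.944376.
The centroid lies 3.7/2 = 1.85 m below the top edge, so y_c = 1.85 m and h_c = 1.85 × 0.944376 = 1.7471 m.
A = 4.9 × 3.7 = 18.13 m².
Resultant F = γ·h_c·A = 10.05525 × 1.7471 × 18.13 = 318.499 kN.
I_c = b·h³/12 = 4.9 × 3.7³/12 = 20.6833 m⁴.
Centre of pressure: y_p = y_c + I_c/(y_c·A) = 1.85 + 20.6833/(1.85 × 18.13) = 1.85 + 0.616666 = 2.46667 m along the plane.
The resultant acts 1.85 + 0.616666 = 2.46667 m (along the plate) below the hinge at the top edge, so the moment about the hinge is M = F × 2.46667 = 318.499 × 2.46667 = 785.632 kN·m.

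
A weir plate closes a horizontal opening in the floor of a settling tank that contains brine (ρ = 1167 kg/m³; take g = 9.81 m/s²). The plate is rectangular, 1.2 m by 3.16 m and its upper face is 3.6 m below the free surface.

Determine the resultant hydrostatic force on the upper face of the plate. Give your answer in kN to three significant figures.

F ≈ 156 kN

γ = ρg = 1167 × 9.81 / 1000 = 11.44827 kN/m³.
The plate is horizontal, so pressure is uniform at p = γ·h = 11.44827 × 3.6 = 41.2138 kN/m².
A = 1.2 × 3.16 = 3.792 m².
F = p·A = 41.2138 × 3.792 = 156.283 kN.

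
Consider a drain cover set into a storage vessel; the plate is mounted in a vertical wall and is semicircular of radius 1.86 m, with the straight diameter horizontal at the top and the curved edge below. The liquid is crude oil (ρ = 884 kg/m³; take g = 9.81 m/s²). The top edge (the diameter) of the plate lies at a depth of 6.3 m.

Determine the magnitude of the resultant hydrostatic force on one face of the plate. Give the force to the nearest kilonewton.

γ = ρg = 884 × 9.81 / 1000 = 8.67204 kN/m³.
The centroid of a semicircle lies 4r/(3π) = 0.789409 m from the diameter, here below the top edge, so the centroid depth is h_c = 6.3 + 0.789409 = 7.08941 m.
A = πr²/2 = π × 1.86²/2 = 5.43433 m².
Resultant F = γ·h_c·A = 8.67204 × 7.08941 × 5.43433 = 334.101 kN.

F ≈ 334 kN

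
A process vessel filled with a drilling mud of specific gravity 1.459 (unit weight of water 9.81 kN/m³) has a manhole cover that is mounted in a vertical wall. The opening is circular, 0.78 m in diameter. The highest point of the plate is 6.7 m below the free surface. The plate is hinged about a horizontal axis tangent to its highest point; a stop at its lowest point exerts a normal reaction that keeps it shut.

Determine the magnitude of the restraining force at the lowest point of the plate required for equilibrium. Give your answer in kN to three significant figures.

γ = 1.459 × 9.81 = 14.31279 kN/m³.
The centroid is at the centre, 0.39 m below the top of the plate, so the centroid depth is h_c = 6.7 + 0.39 = 7.09 m.
A = π(0.39)² = 0.477836 m².
Resultant F = γ·h_c·A = 14.31279 × 7.09 × 0.477836 = 48.4897 kN.
I_c = πr⁴/4 = π × 0.39⁴/4 = 0.0181697 m⁴.
Centre of pressure: y_p = y_c + I_c/(y_c·A) = 7.09 + 0.0181697/(7.09 × 0.477836) = 7.09 + 0.00536318 = 7.09536 m along the plane.
The resultant acts 0.39 + 0.00536318 = 0.395363 m (along the plate) below the hinge at the top edge, so the moment about the hinge is M = F × 0.395363 = 48.4897 × 0.395363 = 19.171 kN·m.
A normal force at the bottom, 0.78 m from the hinge, must supply this moment: P = 19.171/0.78 = 24.5782 kN.

P ≈ 24.6 kN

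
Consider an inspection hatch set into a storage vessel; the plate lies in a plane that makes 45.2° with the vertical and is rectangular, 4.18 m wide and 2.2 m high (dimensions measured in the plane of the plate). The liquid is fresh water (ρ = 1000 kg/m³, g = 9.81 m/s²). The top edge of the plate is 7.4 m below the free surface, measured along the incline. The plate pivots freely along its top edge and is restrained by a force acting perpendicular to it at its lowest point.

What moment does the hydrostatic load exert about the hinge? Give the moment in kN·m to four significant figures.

γ = ρg = 1000 × 9.81 = 9810 N/m³ = 9.81 kN/m³.
The plate makes 45.2° with the vertical, i.e. θ = 90° − 45.2° = 44.8° to the horizontal. Measuring y along the incline from the free-surface line, vertical depth h = y·sinθ with sinθ = 0.704634.
The centroid lies 2.2/2 = 1.1 m below the top edge, so y_c = 7.4 + 1.1 = 8.5 m and h_c = 8.5 × 0.704634 = 5.98939 m.
A = 4.18 × 2.2 = 9.196 m².
Resultant F = γ·h_c·A = 9.81 × 5.98939 × 9.196 = 540.319 kN.
I_c = b·h³/12 = 4.18 × 2.2³/12 = 3.70905 m⁴.
Centre of pressure: y_p = y_c + I_c/(y_c·A) = 8.5 + 3.70905/(8.5 × 9.196) = 8.5 + 0.0474509 = 8.54745 m along the plane.
The resultant acts 1.1 + 0.0474509 = 1.14745 m (along the plate) below the hinge at the top edge, so the moment about the hinge is M = F × 1.14745 = 540.319 × 1.14745 = 619.989 kN·m.

M ≈ 620.0 kN·m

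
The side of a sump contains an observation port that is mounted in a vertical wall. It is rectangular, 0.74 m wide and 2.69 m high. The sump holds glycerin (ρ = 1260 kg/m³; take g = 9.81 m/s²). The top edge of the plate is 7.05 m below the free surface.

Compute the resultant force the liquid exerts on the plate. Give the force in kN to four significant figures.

F ≈ 206.6 kN

γ = ρg = 1260 × 9.81 / 1000 = 12.3606 kN/m³.
The centroid lies 2.69/2 = 1.345 m below the top edge, so the centroid depth is h_c = 7.05 + 1.345 = 8.395 m.
A = 0.74 × 2.69 = 1.9906 m².
Resultant F = γ·h_c·A = 12.3606 × 8.395 × 1.9906 = 206.559 kN.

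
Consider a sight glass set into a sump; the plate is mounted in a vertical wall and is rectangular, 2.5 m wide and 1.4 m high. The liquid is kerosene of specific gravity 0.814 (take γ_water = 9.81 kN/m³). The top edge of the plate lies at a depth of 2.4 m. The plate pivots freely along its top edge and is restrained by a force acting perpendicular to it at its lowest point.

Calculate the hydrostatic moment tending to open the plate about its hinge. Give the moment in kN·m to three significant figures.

M ≈ 65.2 kN·m

γ = 0.814 × 9.81 = 7.98534 kN/m³.
The centroid lies 1.4/2 = 0.7 m below the top edge, so the centroid depth is h_c = 2.4 + 0.7 = 3.1 m.
A = 2.5 × 1.4 = 3.5 m².
Resultant F = γ·h_c·A = 7.98534 × 3.1 × 3.5 = 86.6409 kN.
I_c = b·h³/12 = 2.5 × 1.4³/12 = 0.571667 m⁴.
Centre of pressure: y_p = y_c + I_c/(y_c·A) = 3.1 + 0.571667/(3.1 × 3.5) = 3.1 + 0.0526882 = 3.15269 m along the plane.
The resultant acts 0.7 + 0.0526882 = 0.752688 m (along the plate) below the hinge at the top edge, so the moment about the hinge is M = F × 0.752688 = 86.6409 × 0.752688 = 65.2136 kN·m.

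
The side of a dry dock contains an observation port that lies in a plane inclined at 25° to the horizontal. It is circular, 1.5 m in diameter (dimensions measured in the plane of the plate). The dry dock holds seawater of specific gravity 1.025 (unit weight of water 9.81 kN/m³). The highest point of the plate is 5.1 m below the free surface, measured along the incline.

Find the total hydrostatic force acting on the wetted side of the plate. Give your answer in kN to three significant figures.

γ = 1.025 × 9.81 = 10.05525 kN/m³.
Let θ = 25° be the plate's angle to the horizontal; measure y along the incline from where the plane meets the free surface. Vertical depth h = y·sinθ with sinθ = 0.422618.
The centroid is at the centre, 0.75 m below the top of the plate, so y_c = 5.1 + 0.75 = 5.85 m and h_c = 5.85 × 0.422618 = 2.47232 m.
A = π(0.75)² = 1.76715 m².
Resultant F = γ·h_c·A = 10.05525 × 2.47232 × 1.76715 = 43.931 kN.

F ≈ 43.9 kN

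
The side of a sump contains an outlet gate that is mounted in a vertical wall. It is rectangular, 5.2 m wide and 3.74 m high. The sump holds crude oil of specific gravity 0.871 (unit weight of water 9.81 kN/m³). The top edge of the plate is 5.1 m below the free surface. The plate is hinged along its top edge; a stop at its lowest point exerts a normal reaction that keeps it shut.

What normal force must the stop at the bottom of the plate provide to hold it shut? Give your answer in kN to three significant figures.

P ≈ 631 kN

γ = 0.871 × 9.81 = 8.54451 kN/m³.
The centroid lies 3.74/2 = 1.87 m below the top edge, so the centroid depth is h_c = 5.1 + 1.87 = 6.97 m.
A = 5.2 × 3.74 = 19.448 m².
Resultant F = γ·h_c·A = 8.54451 × 6.97 × 19.448 = 1158.23 kN.
I_c = b·h³/12 = 5.2 × 3.74³/12 = 22.6692 m⁴.
Centre of pressure: y_p = y_c + I_c/(y_c·A) = 6.97 + 22.6692/(6.97 × 19.448) = 6.97 + 0.167235 = 7.13723 m along the plane.
The resultant acts 1.87 + 0.167235 = 2.03723 m (along the plate) below the hinge at the top edge, so the moment about the hinge is M = F × 2.03723 = 1158.23 × 2.03723 = 2359.58 kN·m.
A normal force at the bottom, 3.74 m from the hinge, must supply this moment: P = 2359.58/3.74 = 630.904 kN.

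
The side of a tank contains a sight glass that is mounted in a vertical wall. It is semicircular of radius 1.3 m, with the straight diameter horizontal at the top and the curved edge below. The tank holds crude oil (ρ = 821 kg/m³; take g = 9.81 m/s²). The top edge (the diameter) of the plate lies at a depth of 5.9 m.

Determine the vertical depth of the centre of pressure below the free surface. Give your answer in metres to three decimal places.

h_p = 6.470 m

γ = ρg = 821 × 9.81 / 1000 = 8.05401 kN/m³.
The centroid of a semicircle lies 4r/(3π) = 0.551737 m from the diameter, here below the top edge, so the centroid depth is h_c = 5.9 + 0.551737 = 6.45174 m.
A = πr²/2 = π × 1.3²/2 = 2.65465 m².
Resultant F = γ·h_c·A = 8.05401 × 6.45174 × 2.65465 = 137.942 kN.
I_c = (π/8 − 8/(9π))·r⁴ = 0.109757 × 1.3⁴ = 0.313477 m⁴.
Centre of pressure: y_p = y_c + I_c/(y_c·A) = 6.45174 + 0.313477/(6.45174 × 2.65465) = 6.45174 + 0.018303 = 6.47004 m along the plane.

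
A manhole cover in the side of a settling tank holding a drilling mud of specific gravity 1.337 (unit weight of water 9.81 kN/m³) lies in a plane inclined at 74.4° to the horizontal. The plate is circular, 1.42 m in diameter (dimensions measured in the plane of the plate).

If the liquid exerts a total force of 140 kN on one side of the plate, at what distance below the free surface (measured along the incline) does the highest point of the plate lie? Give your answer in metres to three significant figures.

γ = 1.337 × 9.81 = 13.11597 kN/m³.
A = π(0.71)² = 1.58368 m².
From F = γ·h_c·A, the centroid depth is h_c = 140/(13.11597 × 1.58368) = 6.74 m.
Let θ = 74.4° be the plate's angle to the horizontal; measure y along the incline from where the plane meets the free surface. Vertical depth h = y·sinθ with sinθ = 0.963163.
Along the incline, y_c = h_c/sinθ = 6.74/0.963163 = 6.99778 m.
The centroid is at the centre, 0.71 m below the top of the plate, so the highest point sits at y_top = 6.99778 − 0.71 = 6.28778 m along the incline.

y_top ≈ 6.29 m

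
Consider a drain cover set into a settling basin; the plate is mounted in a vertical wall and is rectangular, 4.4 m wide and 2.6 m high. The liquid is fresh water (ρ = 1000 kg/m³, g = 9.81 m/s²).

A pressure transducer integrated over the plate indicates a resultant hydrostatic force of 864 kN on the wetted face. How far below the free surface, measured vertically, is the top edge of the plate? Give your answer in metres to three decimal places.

γ = ρg = 1000 × 9.81 = 9810 N/m³ = 9.81 kN/m³.
A = 4.4 × 2.6 = 11.44 m².
From F = γ·h_c·A, the centroid depth is h_c = 864/(9.81 × 11.44) = 7.69872 m.
The centroid lies 2.6/2 = 1.3 m below the top edge, so the top edge sits at h_top = 7.69872 − 1.3 = 6.39872 m below the surface.

d_top ≈ 6.399 m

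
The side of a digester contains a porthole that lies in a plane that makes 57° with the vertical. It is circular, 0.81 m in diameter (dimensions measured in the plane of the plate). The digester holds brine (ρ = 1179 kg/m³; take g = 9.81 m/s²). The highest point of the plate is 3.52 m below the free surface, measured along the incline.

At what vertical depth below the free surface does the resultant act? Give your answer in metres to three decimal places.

γ = ρg = 1179 × 9.81 / 1000 = 11.56599 kN/m³.
The plate makes 57° with the vertical, i.e. θ = 90° − 57° = 33° to the horizontal. Measuring y along the incline from the free-surface line, vertical depth h = y·sinθ with sinθ = 0.544639.
The centroid is at the centre, 0.405 m below the top of the plate, so y_c = 3.52 + 0.405 = 3.925 m and h_c = 3.925 × 0.544639 = 2.13771 m.
A = π(0.405)² = 0.5153 m².
Resultant F = γ·h_c·A = 11.56599 × 2.13771 × 0.5153 = 12.7407 kN.
I_c = πr⁴/4 = π × 0.405⁴/4 = 0.0211305 m⁴.
Centre of pressure: y_p = y_c + I_c/(y_c·A) = 3.925 + 0.0211305/(3.925 × 0.5153) = 3.925 + 0.0104474 = 3.93545 m along the plane.
Vertically, h_p = y_p·sinθ = 3.93545 × 0.544639 = 2.1434 m.

h_p = 2.143 m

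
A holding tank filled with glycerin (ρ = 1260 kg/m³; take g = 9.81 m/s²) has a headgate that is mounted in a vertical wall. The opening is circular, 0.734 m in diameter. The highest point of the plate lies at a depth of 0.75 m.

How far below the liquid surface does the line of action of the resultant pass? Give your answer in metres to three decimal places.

h_p = 1.147 m

γ = ρg = 1260 × 9.81 / 1000 = 12.3606 kN/m³.
The centroid is at the centre, 0.367 m below the top of the plate, so the centroid depth is h_c = 0.75 + 0.367 = 1.117 m.
A = π(0.367)² = 0.423138 m².
Resultant F = γ·h_c·A = 12.3606 × 1.117 × 0.423138 = 5.84218 kN.
I_c = πr⁴/4 = π × 0.367⁴/4 = 0.014248 m⁴.
Centre of pressure: y_p = y_c + I_c/(y_c·A) = 1.117 + 0.014248/(1.117 × 0.423138) = 1.117 + 0.0301452 = 1.14715 m along the plane.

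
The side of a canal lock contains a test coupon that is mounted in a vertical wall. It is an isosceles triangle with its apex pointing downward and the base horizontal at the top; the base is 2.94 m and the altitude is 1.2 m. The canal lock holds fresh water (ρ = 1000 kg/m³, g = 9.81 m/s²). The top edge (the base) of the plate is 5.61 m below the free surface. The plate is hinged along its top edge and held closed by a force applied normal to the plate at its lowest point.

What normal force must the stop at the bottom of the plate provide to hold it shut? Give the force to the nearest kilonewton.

P ≈ 36 kN

γ = ρg = 1000 × 9.81 = 9810 N/m³ = 9.81 kN/m³.
With the apex down, the centroid sits h/3 = 1.2/3 = 0.4 m below the base (the top edge), so the centroid depth is h_c = 5.61 + 0.4 = 6.01 m.
A = ½ × 2.94 × 1.2 = 1.764 m².
Resultant F = γ·h_c·A = 9.81 × 6.01 × 1.764 = 104.002 kN.
I_c = b·h³/36 = 2.94 × 1.2³/36 = 0.14112 m⁴.
Centre of pressure: y_p = y_c + I_c/(y_c·A) = 6.01 + 0.14112/(6.01 × 1.764) = 6.01 + 0.0133111 = 6.02331 m along the plane.
The resultant acts 0.4 + 0.0133111 = 0.413311 m (along the plate) below the hinge at the top edge, so the moment about the hinge is M = F × 0.413311 = 104.002 × 0.413311 = 42.9852 kN·m.
A normal force at the bottom, 1.2 m from the hinge, must supply this moment: P = 42.9852/1.2 = 35.821 kN.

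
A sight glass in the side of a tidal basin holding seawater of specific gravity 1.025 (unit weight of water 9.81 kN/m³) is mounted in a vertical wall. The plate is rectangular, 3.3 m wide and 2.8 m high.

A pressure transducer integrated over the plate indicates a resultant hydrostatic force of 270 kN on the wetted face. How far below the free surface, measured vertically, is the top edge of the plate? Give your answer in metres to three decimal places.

γ = 1.025 × 9.81 = 10.05525 kN/m³.
A = 3.3 × 2.8 = 9.24 m².
From F = γ·h_c·A, the centroid depth is h_c = 270/(10.05525 × 9.24) = 2.90602 m.
The centroid lies 2.8/2 = 1.4 m below the top edge, so the top edge sits at h_top = 2.90602 − 1.4 = 1.50602 m below the surface.

d_top ≈ 1.506 m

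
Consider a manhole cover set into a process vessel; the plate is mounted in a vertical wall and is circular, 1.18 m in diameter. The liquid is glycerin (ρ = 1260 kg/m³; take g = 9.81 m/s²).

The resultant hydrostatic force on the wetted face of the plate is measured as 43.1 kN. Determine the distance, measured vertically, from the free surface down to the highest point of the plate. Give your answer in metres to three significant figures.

d_top ≈ 2.60 m

γ = ρg = 1260 × 9.81 / 1000 = 12.3606 kN/m³.
A = π(0.59)² = 1.09359 m².
From F = γ·h_c·A, the centroid depth is h_c = 43.1/(12.3606 × 1.09359) = 3.18848 m.
The centroid is at the centre, 0.59 m below the top of the plate, so the highest point sits at h_top = 3.18848 − 0.59 = 2.59848 m below the surface.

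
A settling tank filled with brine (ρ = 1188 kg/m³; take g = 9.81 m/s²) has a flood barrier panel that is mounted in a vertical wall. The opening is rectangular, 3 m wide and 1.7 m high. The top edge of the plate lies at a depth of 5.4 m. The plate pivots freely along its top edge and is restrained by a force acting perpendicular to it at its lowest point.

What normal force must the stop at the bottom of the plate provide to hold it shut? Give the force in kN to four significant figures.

P ≈ 194.2 kN

γ = ρg = 1188 × 9.81 / 1000 = 11.65428 kN/m³.
The centroid lies 1.7/2 = 0.85 m below the top edge, so the centroid depth is h_c = 5.4 + 0.85 = 6.25 m.
A = 3 × 1.7 = 5.1 m².
Resultant F = γ·h_c·A = 11.65428 × 6.25 × 5.1 = 371.48 kN.
I_c = b·h³/12 = 3 × 1.7³/12 = 1.22825 m⁴.
Centre of pressure: y_p = y_c + I_c/(y_c·A) = 6.25 + 1.22825/(6.25 × 5.1) = 6.25 + 0.0385333 = 6.28853 m along the plane.
The resultant acts 0.85 + 0.0385333 = 0.888533 m (along the plate) below the hinge at the top edge, so the moment about the hinge is M = F × 0.888533 = 371.48 × 0.888533 = 330.072 kN·m.
A normal force at the bottom, 1.7 m from the hinge, must supply this moment: P = 330.072/1.7 = 194.16 kN.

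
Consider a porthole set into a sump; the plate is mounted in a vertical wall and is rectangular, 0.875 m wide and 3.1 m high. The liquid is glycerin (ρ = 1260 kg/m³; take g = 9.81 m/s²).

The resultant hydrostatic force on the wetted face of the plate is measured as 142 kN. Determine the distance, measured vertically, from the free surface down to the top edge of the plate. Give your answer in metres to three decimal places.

d_top ≈ 2.685 m

γ = ρg = 1260 × 9.81 / 1000 = 12.3606 kN/m³.
A = 0.875 × 3.1 = 2.7125 m².
From F = γ·h_c·A, the centroid depth is h_c = 142/(12.3606 × 2.7125) = 4.23525 m.
The centroid lies 3.1/2 = 1.55 m below the top edge, so the top edge sits at h_top = 4.23525 − 1.55 = 2.68525 m below the surface.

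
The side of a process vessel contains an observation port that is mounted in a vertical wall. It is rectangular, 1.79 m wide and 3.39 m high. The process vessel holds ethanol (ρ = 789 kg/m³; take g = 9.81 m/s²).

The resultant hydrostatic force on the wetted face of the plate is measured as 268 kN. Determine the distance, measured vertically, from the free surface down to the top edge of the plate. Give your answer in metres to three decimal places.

d_top ≈ 4.011 m

γ = ρg = 789 × 9.81 / 1000 = 7.74009 kN/m³.
A = 1.79 × 3.39 = 6.0681 m².
From F = γ·h_c·A, the centroid depth is h_c = 268/(7.74009 × 6.0681) = 5.70606 m.
The centroid lies 3.39/2 = 1.695 m below the top edge, so the top edge sits at h_top = 5.70606 − 1.695 = 4.01106 m below the surface.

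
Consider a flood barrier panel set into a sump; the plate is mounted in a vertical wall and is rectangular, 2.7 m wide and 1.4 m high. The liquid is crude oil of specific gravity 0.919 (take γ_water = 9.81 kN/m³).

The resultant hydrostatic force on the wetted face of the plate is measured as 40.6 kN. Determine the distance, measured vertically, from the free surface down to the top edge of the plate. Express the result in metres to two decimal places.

γ = 0.919 × 9.81 = 9.01539 kN/m³.
A = 2.7 × 1.4 = 3.78 m².
From F = γ·h_c·A, the centroid depth is h_c = 40.6/(9.01539 × 3.78) = 1.19138 m.
The centroid lies 1.4/2 = 0.7 m below the top edge, so the top edge sits at h_top = 1.19138 − 0.7 = 0.49138 m below the surface.

d_top ≈ 0.49 m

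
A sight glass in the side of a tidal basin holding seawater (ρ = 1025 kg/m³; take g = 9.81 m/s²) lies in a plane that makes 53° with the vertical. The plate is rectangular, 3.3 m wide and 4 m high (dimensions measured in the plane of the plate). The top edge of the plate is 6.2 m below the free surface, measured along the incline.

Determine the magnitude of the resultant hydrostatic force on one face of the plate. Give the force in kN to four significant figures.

F ≈ 655.0 kN

γ = ρg = 1025 × 9.81 / 1000 = 10.05525 kN/m³.
The plate makes 53° with the vertical, i.e. θ = 90° − 53° = 37° to the horizontal. Measuring y along the incline from the free-surface line, vertical depth h = y·sinθ with sinθ = 0.601815.
The centroid lies 4/2 = 2 m below the top edge, so y_c = 6.2 + 2 = 8.2 m and h_c = 8.2 × 0.601815 = 4.93488 m.
A = 3.3 × 4 = 13.2 m².
Resultant F = γ·h_c·A = 10.05525 × 4.93488 × 13.2 = 655.003 kN.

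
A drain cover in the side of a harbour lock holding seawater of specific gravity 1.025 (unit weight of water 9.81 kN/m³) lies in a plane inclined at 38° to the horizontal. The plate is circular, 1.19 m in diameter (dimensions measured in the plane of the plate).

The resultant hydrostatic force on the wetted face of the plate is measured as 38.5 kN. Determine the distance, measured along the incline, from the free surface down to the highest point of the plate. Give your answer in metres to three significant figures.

γ = 1.025 × 9.81 = 10.05525 kN/m³.
A = π(0.595)² = 1.1122 m².
From F = γ·h_c·A, the centroid depth is h_c = 38.5/(10.05525 × 1.1122) = 3.44259 m.
Let θ = 38° be the plate's angle to the horizontal; measure y along the incline from where the plane meets the free surface. Vertical depth h = y·sinθ with sinθ = 0.615661.
Along the incline, y_c = h_c/sinθ = 3.44259/0.615661 = 5.5917 m.
The centroid is at the centre, 0.595 m below the top of the plate, so the highest point sits at y_top = 5.5917 − 0.595 = 4.9967 m along the incline.

y_top ≈ 5.00 m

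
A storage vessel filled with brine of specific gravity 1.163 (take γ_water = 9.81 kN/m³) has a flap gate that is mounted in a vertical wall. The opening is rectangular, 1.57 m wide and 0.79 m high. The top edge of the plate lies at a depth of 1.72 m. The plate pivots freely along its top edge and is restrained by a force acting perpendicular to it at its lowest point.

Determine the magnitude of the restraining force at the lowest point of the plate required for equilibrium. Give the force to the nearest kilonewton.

P ≈ 16 kN

γ = 1.163 × 9.81 = 11.40903 kN/m³.
The centroid lies 0.79/2 = 0.395 m below the top edge, so the centroid depth is h_c = 1.72 + 0.395 = 2.115 m.
A = 1.57 × 0.79 = 1.2403 m².
Resultant F = γ·h_c·A = 11.40903 × 2.115 × 1.2403 = 29.9286 kN.
I_c = b·h³/12 = 1.57 × 0.79³/12 = 0.0645059 m⁴.
Centre of pressure: y_p = y_c + I_c/(y_c·A) = 2.115 + 0.0645059/(2.115 × 1.2403) = 2.115 + 0.0245902 = 2.13959 m along the plane.
The resultant acts 0.395 + 0.0245902 = 0.41959 m (along the plate) below the hinge at the top edge, so the moment about the hinge is M = F × 0.41959 = 29.9286 × 0.41959 = 12.5577 kN·m.
A normal force at the bottom, 0.79 m from the hinge, must supply this moment: P = 12.5577/0.79 = 15.8958 kN.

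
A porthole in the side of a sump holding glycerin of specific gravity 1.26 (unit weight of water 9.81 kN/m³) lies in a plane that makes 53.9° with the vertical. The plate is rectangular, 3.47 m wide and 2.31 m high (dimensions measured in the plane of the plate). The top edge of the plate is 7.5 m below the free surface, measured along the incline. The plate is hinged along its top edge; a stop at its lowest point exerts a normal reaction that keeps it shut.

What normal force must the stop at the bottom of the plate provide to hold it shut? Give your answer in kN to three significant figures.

P ≈ 264 kN

γ = 1.26 × 9.81 = 12.3606 kN/m³.
The plate makes 53.9° with the vertical, i.e. θ = 90° − 53.9° = 36.1° to the horizontal. Measuring y along the incline from the free-surface line, vertical depth h = y·sinθ with sinθ = 0.589196.
The centroid lies 2.31/2 = 1.155 m below the top edge, so y_c = 7.5 + 1.155 = 8.655 m and h_c = 8.655 × 0.589196 = 5.09949 m.
A = 3.47 × 2.31 = 8.0157 m².
Resultant F = γ·h_c·A = 12.3606 × 5.09949 × 8.0157 = 505.252 kN.
I_c = b·h³/12 = 3.47 × 2.31³/12 = 3.56438 m⁴.
Centre of pressure: y_p = y_c + I_c/(y_c·A) = 8.655 + 3.56438/(8.655 × 8.0157) = 8.655 + 0.0513778 = 8.70638 m along the plane.
The resultant acts 1.155 + 0.0513778 = 1.20638 m (along the plate) below the hinge at the top edge, so the moment about the hinge is M = F × 1.20638 = 505.252 × 1.20638 = 609.526 kN·m.
A normal force at the bottom, 2.31 m from the hinge, must supply this moment: P = 609.526/2.31 = 263.864 kN.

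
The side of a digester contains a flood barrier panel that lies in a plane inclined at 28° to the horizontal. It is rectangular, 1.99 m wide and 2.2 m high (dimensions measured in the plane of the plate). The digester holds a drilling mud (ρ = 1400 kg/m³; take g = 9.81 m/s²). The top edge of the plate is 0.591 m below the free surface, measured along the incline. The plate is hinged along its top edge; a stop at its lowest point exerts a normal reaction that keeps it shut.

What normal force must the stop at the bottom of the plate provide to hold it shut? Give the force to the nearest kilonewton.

γ = ρg = 1400 × 9.81 / 1000 = 13.734 kN/m³.
Let θ = 28° be the plate's angle to the horizontal; measure y along the incline from where the plane meets the free surface. Vertical depth h = y·sinθ with sinθ = 0.469472.
The centroid lies 2.2/2 = 1.1 m below the top edge, so y_c = 0.591 + 1.1 = 1.691 m and h_c = 1.691 × 0.469472 = 0.793877 m.
A = 1.99 × 2.2 = 4.378 m².
Resultant F = γ·h_c·A = 13.734 × 0.793877 × 4.378 = 47.7338 kN.
I_c = b·h³/12 = 1.99 × 2.2³/12 = 1.76579 m⁴.
Centre of pressure: y_p = y_c + I_c/(y_c·A) = 1.691 + 1.76579/(1.691 × 4.378) = 1.691 + 0.238517 = 1.92952 m along the plane.
The resultant acts 1.1 + 0.238517 = 1.33852 m (along the plate) below the hinge at the top edge, so the moment about the hinge is M = F × 1.33852 = 47.7338 × 1.33852 = 63.8926 kN·m.
A normal force at the bottom, 2.2 m from the hinge, must supply this moment: P = 63.8926/2.2 = 29.0421 kN.

P ≈ 29 kN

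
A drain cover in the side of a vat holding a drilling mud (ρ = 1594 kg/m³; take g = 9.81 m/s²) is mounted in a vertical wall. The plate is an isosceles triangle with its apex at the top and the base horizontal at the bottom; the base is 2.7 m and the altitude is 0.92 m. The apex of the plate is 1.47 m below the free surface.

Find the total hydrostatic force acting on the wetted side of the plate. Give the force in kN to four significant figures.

F ≈ 40.46 kN

γ = ρg = 1594 × 9.81 / 1000 = 15.63714 kN/m³.
With the apex up, the centroid sits 2h/3 = 2 × 0.92/3 = 0.613333 m below the apex, so the centroid depth is h_c = 1.47 + 0.613333 = 2.08333 m.
A = ½ × 2.7 × 0.92 = 1.242 m².
Resultant F = γ·h_c·A = 15.63714 × 2.08333 × 1.242 = 40.461 kN.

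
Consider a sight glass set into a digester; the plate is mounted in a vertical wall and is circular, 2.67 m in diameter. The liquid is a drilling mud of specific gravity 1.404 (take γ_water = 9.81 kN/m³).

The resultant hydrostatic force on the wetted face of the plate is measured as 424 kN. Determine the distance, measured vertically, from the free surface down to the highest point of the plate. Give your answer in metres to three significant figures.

γ = 1.404 × 9.81 = 13.77324 kN/m³.
A = π(1.335)² = 5.59902 m².
From F = γ·h_c·A, the centroid depth is h_c = 424/(13.77324 × 5.59902) = 5.49816 m.
The centroid is at the centre, 1.335 m below the top of the plate, so the highest point sits at h_top = 5.49816 − 1.335 = 4.16316 m below the surface.

d_top ≈ 4.16 m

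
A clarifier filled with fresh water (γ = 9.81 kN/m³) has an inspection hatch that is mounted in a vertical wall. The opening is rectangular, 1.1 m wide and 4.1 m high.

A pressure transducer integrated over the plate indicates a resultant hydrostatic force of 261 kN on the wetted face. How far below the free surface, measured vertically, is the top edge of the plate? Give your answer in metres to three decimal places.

γ = 9.81 kN/m³.
A = 1.1 × 4.1 = 4.51 m².
From F = γ·h_c·A, the centroid depth is h_c = 261/(9.81 × 4.51) = 5.89922 m.
The centroid lies 4.1/2 = 2.05 m below the top edge, so the top edge sits at h_top = 5.89922 − 2.05 = 3.84922 m below the surface.

d_top ≈ 3.849 m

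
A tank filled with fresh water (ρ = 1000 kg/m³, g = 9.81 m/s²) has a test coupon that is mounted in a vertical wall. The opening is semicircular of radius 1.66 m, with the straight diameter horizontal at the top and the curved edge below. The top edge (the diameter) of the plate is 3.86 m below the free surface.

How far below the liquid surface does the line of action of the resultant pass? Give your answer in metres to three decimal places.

γ = ρg = 1000 × 9.81 = 9810 N/m³ = 9.81 kN/m³.
The centroid of a semicircle lies 4r/(3π) = 0.704526 m from the diameter, here below the top edge, so the centroid depth is h_c = 3.86 + 0.704526 = 4.56453 m.
A = πr²/2 = π × 1.66²/2 = 4.32849 m².
Resultant F = γ·h_c·A = 9.81 × 4.56453 × 4.32849 = 193.821 kN.
I_c = (π/8 − 8/(9π))·r⁴ = 0.109757 × 1.66⁴ = 0.833421 m⁴.
Centre of pressure: y_p = y_c + I_c/(y_c·A) = 4.56453 + 0.833421/(4.56453 × 4.32849) = 4.56453 + 0.0421825 = 4.60671 m along the plane.

h_p = 4.607 m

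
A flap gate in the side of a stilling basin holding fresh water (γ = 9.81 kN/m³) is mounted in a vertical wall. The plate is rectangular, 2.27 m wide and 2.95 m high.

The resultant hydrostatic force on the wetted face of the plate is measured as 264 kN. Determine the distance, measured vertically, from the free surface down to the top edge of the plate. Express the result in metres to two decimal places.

d_top ≈ 2.54 m

γ = 9.81 kN/m³.
A = 2.27 × 2.95 = 6.6965 m².
From F = γ·h_c·A, the centroid depth is h_c = 264/(9.81 × 6.6965) = 4.01871 m.
The centroid lies 2.95/2 = 1.475 m below the top edge, so the top edge sits at h_top = 4.01871 − 1.475 = 2.54371 m below the surface.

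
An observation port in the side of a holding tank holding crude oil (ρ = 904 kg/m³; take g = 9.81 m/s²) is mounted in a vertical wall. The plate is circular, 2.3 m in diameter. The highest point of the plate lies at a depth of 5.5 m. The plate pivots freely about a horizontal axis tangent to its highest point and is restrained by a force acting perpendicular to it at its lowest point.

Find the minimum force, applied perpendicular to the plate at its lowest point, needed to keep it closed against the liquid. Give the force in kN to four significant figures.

P ≈ 127.8 kN

γ = ρg = 904 × 9.81 / 1000 = 8.86824 kN/m³.
The centroid is at the centre, 1.15 m below the top of the plate, so the centroid depth is h_c = 5.5 + 1.15 = 6.65 m.
A = π(1.15)² = 4.15476 m².
Resultant F = γ·h_c·A = 8.86824 × 6.65 × 4.15476 = 245.022 kN.
I_c = πr⁴/4 = π × 1.15⁴/4 = 1.37367 m⁴.
Centre of pressure: y_p = y_c + I_c/(y_c·A) = 6.65 + 1.37367/(6.65 × 4.15476) = 6.65 + 0.0497181 = 6.69972 m along the plane.
The resultant acts 1.15 + 0.0497181 = 1.19972 m (along the plate) below the hinge at the top edge, so the moment about the hinge is M = F × 1.19972 = 245.022 × 1.19972 = 293.958 kN·m.
A normal force at the bottom, 2.3 m from the hinge, must supply this moment: P = 293.958/2.3 = 127.808 kN.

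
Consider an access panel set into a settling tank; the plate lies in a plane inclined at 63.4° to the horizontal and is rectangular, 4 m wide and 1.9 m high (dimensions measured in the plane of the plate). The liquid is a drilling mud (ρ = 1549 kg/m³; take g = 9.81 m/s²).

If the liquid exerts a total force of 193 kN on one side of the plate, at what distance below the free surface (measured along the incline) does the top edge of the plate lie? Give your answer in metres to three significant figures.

y_top ≈ 0.919 m

γ = ρg = 1549 × 9.81 / 1000 = 15.19569 kN/m³.
A = 4 × 1.9 = 7.6 m².
From F = γ·h_c·A, the centroid depth is h_c = 193/(15.19569 × 7.6) = 1.67118 m.
Let θ = 63.4° be the plate's angle to the horizontal; measure y along the incline from where the plane meets the free surface. Vertical depth h = y·sinθ with sinθ = 0.894154.
Along the incline, y_c = h_c/sinθ = 1.67118/0.894154 = 1.86901 m.
The centroid lies 1.9/2 = 0.95 m below the top edge, so the top edge sits at y_top = 1.86901 − 0.95 = 0.91901 m along the incline.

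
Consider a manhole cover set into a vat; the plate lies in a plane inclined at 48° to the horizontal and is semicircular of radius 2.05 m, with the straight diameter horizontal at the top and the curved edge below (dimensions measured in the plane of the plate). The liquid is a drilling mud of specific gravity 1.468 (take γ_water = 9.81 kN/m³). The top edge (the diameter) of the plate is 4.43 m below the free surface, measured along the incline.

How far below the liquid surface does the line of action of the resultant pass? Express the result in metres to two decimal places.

h_p = 3.98 m

γ = 1.468 × 9.81 = 14.40108 kN/m³.
Let θ = 48° be the plate's angle to the horizontal; measure y along the incline from where the plane meets the free surface. Vertical depth h = y·sinθ with sinθ = 0.743145.
The centroid of a semicircle lies 4r/(3π) = 0.870047 m from the diameter, here below the top edge, so y_c = 4.43 + 0.870047 = 5.30005 m and h_c = 5.30005 × 0.743145 = 3.93871 m.
A = πr²/2 = π × 2.05²/2 = 6.60127 m².
Resultant F = γ·h_c·A = 14.40108 × 3.93871 × 6.60127 = 374.435 kN.
I_c = (π/8 − 8/(9π))·r⁴ = 0.109757 × 2.05⁴ = 1.93842 m⁴.
Centre of pressure: y_p = y_c + I_c/(y_c·A) = 5.30005 + 1.93842/(5.30005 × 6.60127) = 5.30005 + 0.0554039 = 5.35545 m along the plane.
Vertically, h_p = y_p·sinθ = 5.35545 × 0.743145 = 3.97988 m.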